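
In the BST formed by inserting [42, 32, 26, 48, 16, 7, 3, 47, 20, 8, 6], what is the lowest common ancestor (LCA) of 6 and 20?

Tree insertion order: [42, 32, 26, 48, 16, 7, 3, 47, 20, 8, 6]
Tree (level-order array): [42, 32, 48, 26, None, 47, None, 16, None, None, None, 7, 20, 3, 8, None, None, None, 6]
In a BST, the LCA of p=6, q=20 is the first node v on the
root-to-leaf path with p <= v <= q (go left if both < v, right if both > v).
Walk from root:
  at 42: both 6 and 20 < 42, go left
  at 32: both 6 and 20 < 32, go left
  at 26: both 6 and 20 < 26, go left
  at 16: 6 <= 16 <= 20, this is the LCA
LCA = 16


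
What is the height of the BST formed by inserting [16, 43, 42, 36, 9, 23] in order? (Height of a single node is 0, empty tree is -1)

Insertion order: [16, 43, 42, 36, 9, 23]
Tree (level-order array): [16, 9, 43, None, None, 42, None, 36, None, 23]
Compute height bottom-up (empty subtree = -1):
  height(9) = 1 + max(-1, -1) = 0
  height(23) = 1 + max(-1, -1) = 0
  height(36) = 1 + max(0, -1) = 1
  height(42) = 1 + max(1, -1) = 2
  height(43) = 1 + max(2, -1) = 3
  height(16) = 1 + max(0, 3) = 4
Height = 4


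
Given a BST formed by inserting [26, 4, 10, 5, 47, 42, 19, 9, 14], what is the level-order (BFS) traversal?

Tree insertion order: [26, 4, 10, 5, 47, 42, 19, 9, 14]
Tree (level-order array): [26, 4, 47, None, 10, 42, None, 5, 19, None, None, None, 9, 14]
BFS from the root, enqueuing left then right child of each popped node:
  queue [26] -> pop 26, enqueue [4, 47], visited so far: [26]
  queue [4, 47] -> pop 4, enqueue [10], visited so far: [26, 4]
  queue [47, 10] -> pop 47, enqueue [42], visited so far: [26, 4, 47]
  queue [10, 42] -> pop 10, enqueue [5, 19], visited so far: [26, 4, 47, 10]
  queue [42, 5, 19] -> pop 42, enqueue [none], visited so far: [26, 4, 47, 10, 42]
  queue [5, 19] -> pop 5, enqueue [9], visited so far: [26, 4, 47, 10, 42, 5]
  queue [19, 9] -> pop 19, enqueue [14], visited so far: [26, 4, 47, 10, 42, 5, 19]
  queue [9, 14] -> pop 9, enqueue [none], visited so far: [26, 4, 47, 10, 42, 5, 19, 9]
  queue [14] -> pop 14, enqueue [none], visited so far: [26, 4, 47, 10, 42, 5, 19, 9, 14]
Result: [26, 4, 47, 10, 42, 5, 19, 9, 14]


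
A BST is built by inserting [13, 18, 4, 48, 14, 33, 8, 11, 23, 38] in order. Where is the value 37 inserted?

Starting tree (level order): [13, 4, 18, None, 8, 14, 48, None, 11, None, None, 33, None, None, None, 23, 38]
Insertion path: 13 -> 18 -> 48 -> 33 -> 38
Result: insert 37 as left child of 38
Final tree (level order): [13, 4, 18, None, 8, 14, 48, None, 11, None, None, 33, None, None, None, 23, 38, None, None, 37]


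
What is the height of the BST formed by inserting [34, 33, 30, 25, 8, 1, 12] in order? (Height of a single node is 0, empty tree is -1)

Insertion order: [34, 33, 30, 25, 8, 1, 12]
Tree (level-order array): [34, 33, None, 30, None, 25, None, 8, None, 1, 12]
Compute height bottom-up (empty subtree = -1):
  height(1) = 1 + max(-1, -1) = 0
  height(12) = 1 + max(-1, -1) = 0
  height(8) = 1 + max(0, 0) = 1
  height(25) = 1 + max(1, -1) = 2
  height(30) = 1 + max(2, -1) = 3
  height(33) = 1 + max(3, -1) = 4
  height(34) = 1 + max(4, -1) = 5
Height = 5


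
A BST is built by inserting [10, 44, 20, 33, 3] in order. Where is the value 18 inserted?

Starting tree (level order): [10, 3, 44, None, None, 20, None, None, 33]
Insertion path: 10 -> 44 -> 20
Result: insert 18 as left child of 20
Final tree (level order): [10, 3, 44, None, None, 20, None, 18, 33]


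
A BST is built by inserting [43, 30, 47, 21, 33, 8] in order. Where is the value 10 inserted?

Starting tree (level order): [43, 30, 47, 21, 33, None, None, 8]
Insertion path: 43 -> 30 -> 21 -> 8
Result: insert 10 as right child of 8
Final tree (level order): [43, 30, 47, 21, 33, None, None, 8, None, None, None, None, 10]


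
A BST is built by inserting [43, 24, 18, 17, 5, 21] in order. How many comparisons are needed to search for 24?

Search path for 24: 43 -> 24
Found: True
Comparisons: 2


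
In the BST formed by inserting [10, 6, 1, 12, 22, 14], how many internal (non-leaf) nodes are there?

Tree built from: [10, 6, 1, 12, 22, 14]
Tree (level-order array): [10, 6, 12, 1, None, None, 22, None, None, 14]
Rule: An internal node has at least one child.
Per-node child counts:
  node 10: 2 child(ren)
  node 6: 1 child(ren)
  node 1: 0 child(ren)
  node 12: 1 child(ren)
  node 22: 1 child(ren)
  node 14: 0 child(ren)
Matching nodes: [10, 6, 12, 22]
Count of internal (non-leaf) nodes: 4


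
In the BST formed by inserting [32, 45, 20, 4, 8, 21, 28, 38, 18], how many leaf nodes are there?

Tree built from: [32, 45, 20, 4, 8, 21, 28, 38, 18]
Tree (level-order array): [32, 20, 45, 4, 21, 38, None, None, 8, None, 28, None, None, None, 18]
Rule: A leaf has 0 children.
Per-node child counts:
  node 32: 2 child(ren)
  node 20: 2 child(ren)
  node 4: 1 child(ren)
  node 8: 1 child(ren)
  node 18: 0 child(ren)
  node 21: 1 child(ren)
  node 28: 0 child(ren)
  node 45: 1 child(ren)
  node 38: 0 child(ren)
Matching nodes: [18, 28, 38]
Count of leaf nodes: 3


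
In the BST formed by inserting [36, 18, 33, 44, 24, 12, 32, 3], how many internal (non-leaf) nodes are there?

Tree built from: [36, 18, 33, 44, 24, 12, 32, 3]
Tree (level-order array): [36, 18, 44, 12, 33, None, None, 3, None, 24, None, None, None, None, 32]
Rule: An internal node has at least one child.
Per-node child counts:
  node 36: 2 child(ren)
  node 18: 2 child(ren)
  node 12: 1 child(ren)
  node 3: 0 child(ren)
  node 33: 1 child(ren)
  node 24: 1 child(ren)
  node 32: 0 child(ren)
  node 44: 0 child(ren)
Matching nodes: [36, 18, 12, 33, 24]
Count of internal (non-leaf) nodes: 5


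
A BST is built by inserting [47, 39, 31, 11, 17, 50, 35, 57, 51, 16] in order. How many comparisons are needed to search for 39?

Search path for 39: 47 -> 39
Found: True
Comparisons: 2


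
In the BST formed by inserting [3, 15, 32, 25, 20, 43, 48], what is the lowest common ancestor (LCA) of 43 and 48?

Tree insertion order: [3, 15, 32, 25, 20, 43, 48]
Tree (level-order array): [3, None, 15, None, 32, 25, 43, 20, None, None, 48]
In a BST, the LCA of p=43, q=48 is the first node v on the
root-to-leaf path with p <= v <= q (go left if both < v, right if both > v).
Walk from root:
  at 3: both 43 and 48 > 3, go right
  at 15: both 43 and 48 > 15, go right
  at 32: both 43 and 48 > 32, go right
  at 43: 43 <= 43 <= 48, this is the LCA
LCA = 43


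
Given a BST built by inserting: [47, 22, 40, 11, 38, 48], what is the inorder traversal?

Tree insertion order: [47, 22, 40, 11, 38, 48]
Tree (level-order array): [47, 22, 48, 11, 40, None, None, None, None, 38]
Inorder traversal: [11, 22, 38, 40, 47, 48]


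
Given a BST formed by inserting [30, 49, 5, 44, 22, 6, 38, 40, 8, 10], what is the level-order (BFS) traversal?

Tree insertion order: [30, 49, 5, 44, 22, 6, 38, 40, 8, 10]
Tree (level-order array): [30, 5, 49, None, 22, 44, None, 6, None, 38, None, None, 8, None, 40, None, 10]
BFS from the root, enqueuing left then right child of each popped node:
  queue [30] -> pop 30, enqueue [5, 49], visited so far: [30]
  queue [5, 49] -> pop 5, enqueue [22], visited so far: [30, 5]
  queue [49, 22] -> pop 49, enqueue [44], visited so far: [30, 5, 49]
  queue [22, 44] -> pop 22, enqueue [6], visited so far: [30, 5, 49, 22]
  queue [44, 6] -> pop 44, enqueue [38], visited so far: [30, 5, 49, 22, 44]
  queue [6, 38] -> pop 6, enqueue [8], visited so far: [30, 5, 49, 22, 44, 6]
  queue [38, 8] -> pop 38, enqueue [40], visited so far: [30, 5, 49, 22, 44, 6, 38]
  queue [8, 40] -> pop 8, enqueue [10], visited so far: [30, 5, 49, 22, 44, 6, 38, 8]
  queue [40, 10] -> pop 40, enqueue [none], visited so far: [30, 5, 49, 22, 44, 6, 38, 8, 40]
  queue [10] -> pop 10, enqueue [none], visited so far: [30, 5, 49, 22, 44, 6, 38, 8, 40, 10]
Result: [30, 5, 49, 22, 44, 6, 38, 8, 40, 10]


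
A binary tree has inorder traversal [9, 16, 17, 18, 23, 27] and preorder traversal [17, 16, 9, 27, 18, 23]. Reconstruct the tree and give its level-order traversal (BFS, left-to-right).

Inorder:  [9, 16, 17, 18, 23, 27]
Preorder: [17, 16, 9, 27, 18, 23]
Algorithm: preorder visits root first, so consume preorder in order;
for each root, split the current inorder slice at that value into
left-subtree inorder and right-subtree inorder, then recurse.
Recursive splits:
  root=17; inorder splits into left=[9, 16], right=[18, 23, 27]
  root=16; inorder splits into left=[9], right=[]
  root=9; inorder splits into left=[], right=[]
  root=27; inorder splits into left=[18, 23], right=[]
  root=18; inorder splits into left=[], right=[23]
  root=23; inorder splits into left=[], right=[]
Reconstructed level-order: [17, 16, 27, 9, 18, 23]


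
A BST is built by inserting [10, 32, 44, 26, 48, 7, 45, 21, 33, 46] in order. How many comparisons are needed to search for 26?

Search path for 26: 10 -> 32 -> 26
Found: True
Comparisons: 3


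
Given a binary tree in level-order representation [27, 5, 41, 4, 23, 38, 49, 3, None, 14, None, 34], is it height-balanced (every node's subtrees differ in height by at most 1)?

Tree (level-order array): [27, 5, 41, 4, 23, 38, 49, 3, None, 14, None, 34]
Definition: a tree is height-balanced if, at every node, |h(left) - h(right)| <= 1 (empty subtree has height -1).
Bottom-up per-node check:
  node 3: h_left=-1, h_right=-1, diff=0 [OK], height=0
  node 4: h_left=0, h_right=-1, diff=1 [OK], height=1
  node 14: h_left=-1, h_right=-1, diff=0 [OK], height=0
  node 23: h_left=0, h_right=-1, diff=1 [OK], height=1
  node 5: h_left=1, h_right=1, diff=0 [OK], height=2
  node 34: h_left=-1, h_right=-1, diff=0 [OK], height=0
  node 38: h_left=0, h_right=-1, diff=1 [OK], height=1
  node 49: h_left=-1, h_right=-1, diff=0 [OK], height=0
  node 41: h_left=1, h_right=0, diff=1 [OK], height=2
  node 27: h_left=2, h_right=2, diff=0 [OK], height=3
All nodes satisfy the balance condition.
Result: Balanced


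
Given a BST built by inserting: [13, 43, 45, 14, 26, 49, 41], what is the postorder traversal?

Tree insertion order: [13, 43, 45, 14, 26, 49, 41]
Tree (level-order array): [13, None, 43, 14, 45, None, 26, None, 49, None, 41]
Postorder traversal: [41, 26, 14, 49, 45, 43, 13]


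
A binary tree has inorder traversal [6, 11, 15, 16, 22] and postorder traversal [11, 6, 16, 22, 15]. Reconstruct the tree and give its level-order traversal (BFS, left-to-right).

Inorder:   [6, 11, 15, 16, 22]
Postorder: [11, 6, 16, 22, 15]
Algorithm: postorder visits root last, so walk postorder right-to-left;
each value is the root of the current inorder slice — split it at that
value, recurse on the right subtree first, then the left.
Recursive splits:
  root=15; inorder splits into left=[6, 11], right=[16, 22]
  root=22; inorder splits into left=[16], right=[]
  root=16; inorder splits into left=[], right=[]
  root=6; inorder splits into left=[], right=[11]
  root=11; inorder splits into left=[], right=[]
Reconstructed level-order: [15, 6, 22, 11, 16]


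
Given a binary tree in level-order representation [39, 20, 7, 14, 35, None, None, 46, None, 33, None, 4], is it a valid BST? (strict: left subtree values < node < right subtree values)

Level-order array: [39, 20, 7, 14, 35, None, None, 46, None, 33, None, 4]
Validate using subtree bounds (lo, hi): at each node, require lo < value < hi,
then recurse left with hi=value and right with lo=value.
Preorder trace (stopping at first violation):
  at node 39 with bounds (-inf, +inf): OK
  at node 20 with bounds (-inf, 39): OK
  at node 14 with bounds (-inf, 20): OK
  at node 46 with bounds (-inf, 14): VIOLATION
Node 46 violates its bound: not (-inf < 46 < 14).
Result: Not a valid BST


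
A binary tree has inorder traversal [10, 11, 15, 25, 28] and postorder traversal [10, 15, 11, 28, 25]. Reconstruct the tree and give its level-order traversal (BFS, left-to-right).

Inorder:   [10, 11, 15, 25, 28]
Postorder: [10, 15, 11, 28, 25]
Algorithm: postorder visits root last, so walk postorder right-to-left;
each value is the root of the current inorder slice — split it at that
value, recurse on the right subtree first, then the left.
Recursive splits:
  root=25; inorder splits into left=[10, 11, 15], right=[28]
  root=28; inorder splits into left=[], right=[]
  root=11; inorder splits into left=[10], right=[15]
  root=15; inorder splits into left=[], right=[]
  root=10; inorder splits into left=[], right=[]
Reconstructed level-order: [25, 11, 28, 10, 15]


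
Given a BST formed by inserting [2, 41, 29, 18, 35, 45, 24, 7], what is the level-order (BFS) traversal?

Tree insertion order: [2, 41, 29, 18, 35, 45, 24, 7]
Tree (level-order array): [2, None, 41, 29, 45, 18, 35, None, None, 7, 24]
BFS from the root, enqueuing left then right child of each popped node:
  queue [2] -> pop 2, enqueue [41], visited so far: [2]
  queue [41] -> pop 41, enqueue [29, 45], visited so far: [2, 41]
  queue [29, 45] -> pop 29, enqueue [18, 35], visited so far: [2, 41, 29]
  queue [45, 18, 35] -> pop 45, enqueue [none], visited so far: [2, 41, 29, 45]
  queue [18, 35] -> pop 18, enqueue [7, 24], visited so far: [2, 41, 29, 45, 18]
  queue [35, 7, 24] -> pop 35, enqueue [none], visited so far: [2, 41, 29, 45, 18, 35]
  queue [7, 24] -> pop 7, enqueue [none], visited so far: [2, 41, 29, 45, 18, 35, 7]
  queue [24] -> pop 24, enqueue [none], visited so far: [2, 41, 29, 45, 18, 35, 7, 24]
Result: [2, 41, 29, 45, 18, 35, 7, 24]


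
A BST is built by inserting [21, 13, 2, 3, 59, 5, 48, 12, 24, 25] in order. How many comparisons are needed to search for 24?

Search path for 24: 21 -> 59 -> 48 -> 24
Found: True
Comparisons: 4


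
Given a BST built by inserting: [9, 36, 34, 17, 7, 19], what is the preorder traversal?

Tree insertion order: [9, 36, 34, 17, 7, 19]
Tree (level-order array): [9, 7, 36, None, None, 34, None, 17, None, None, 19]
Preorder traversal: [9, 7, 36, 34, 17, 19]


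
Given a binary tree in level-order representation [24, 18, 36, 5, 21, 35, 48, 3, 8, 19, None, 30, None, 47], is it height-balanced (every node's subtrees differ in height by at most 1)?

Tree (level-order array): [24, 18, 36, 5, 21, 35, 48, 3, 8, 19, None, 30, None, 47]
Definition: a tree is height-balanced if, at every node, |h(left) - h(right)| <= 1 (empty subtree has height -1).
Bottom-up per-node check:
  node 3: h_left=-1, h_right=-1, diff=0 [OK], height=0
  node 8: h_left=-1, h_right=-1, diff=0 [OK], height=0
  node 5: h_left=0, h_right=0, diff=0 [OK], height=1
  node 19: h_left=-1, h_right=-1, diff=0 [OK], height=0
  node 21: h_left=0, h_right=-1, diff=1 [OK], height=1
  node 18: h_left=1, h_right=1, diff=0 [OK], height=2
  node 30: h_left=-1, h_right=-1, diff=0 [OK], height=0
  node 35: h_left=0, h_right=-1, diff=1 [OK], height=1
  node 47: h_left=-1, h_right=-1, diff=0 [OK], height=0
  node 48: h_left=0, h_right=-1, diff=1 [OK], height=1
  node 36: h_left=1, h_right=1, diff=0 [OK], height=2
  node 24: h_left=2, h_right=2, diff=0 [OK], height=3
All nodes satisfy the balance condition.
Result: Balanced


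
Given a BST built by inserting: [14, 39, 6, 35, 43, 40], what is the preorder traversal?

Tree insertion order: [14, 39, 6, 35, 43, 40]
Tree (level-order array): [14, 6, 39, None, None, 35, 43, None, None, 40]
Preorder traversal: [14, 6, 39, 35, 43, 40]


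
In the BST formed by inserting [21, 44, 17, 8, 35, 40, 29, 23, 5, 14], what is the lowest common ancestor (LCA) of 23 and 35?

Tree insertion order: [21, 44, 17, 8, 35, 40, 29, 23, 5, 14]
Tree (level-order array): [21, 17, 44, 8, None, 35, None, 5, 14, 29, 40, None, None, None, None, 23]
In a BST, the LCA of p=23, q=35 is the first node v on the
root-to-leaf path with p <= v <= q (go left if both < v, right if both > v).
Walk from root:
  at 21: both 23 and 35 > 21, go right
  at 44: both 23 and 35 < 44, go left
  at 35: 23 <= 35 <= 35, this is the LCA
LCA = 35


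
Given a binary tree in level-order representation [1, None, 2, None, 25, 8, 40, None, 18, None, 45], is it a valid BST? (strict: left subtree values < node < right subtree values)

Level-order array: [1, None, 2, None, 25, 8, 40, None, 18, None, 45]
Validate using subtree bounds (lo, hi): at each node, require lo < value < hi,
then recurse left with hi=value and right with lo=value.
Preorder trace (stopping at first violation):
  at node 1 with bounds (-inf, +inf): OK
  at node 2 with bounds (1, +inf): OK
  at node 25 with bounds (2, +inf): OK
  at node 8 with bounds (2, 25): OK
  at node 18 with bounds (8, 25): OK
  at node 40 with bounds (25, +inf): OK
  at node 45 with bounds (40, +inf): OK
No violation found at any node.
Result: Valid BST


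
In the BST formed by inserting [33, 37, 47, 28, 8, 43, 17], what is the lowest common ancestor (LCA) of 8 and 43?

Tree insertion order: [33, 37, 47, 28, 8, 43, 17]
Tree (level-order array): [33, 28, 37, 8, None, None, 47, None, 17, 43]
In a BST, the LCA of p=8, q=43 is the first node v on the
root-to-leaf path with p <= v <= q (go left if both < v, right if both > v).
Walk from root:
  at 33: 8 <= 33 <= 43, this is the LCA
LCA = 33


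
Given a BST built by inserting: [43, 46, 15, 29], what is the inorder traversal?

Tree insertion order: [43, 46, 15, 29]
Tree (level-order array): [43, 15, 46, None, 29]
Inorder traversal: [15, 29, 43, 46]


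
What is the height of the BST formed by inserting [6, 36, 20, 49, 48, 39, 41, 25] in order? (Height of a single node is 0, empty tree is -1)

Insertion order: [6, 36, 20, 49, 48, 39, 41, 25]
Tree (level-order array): [6, None, 36, 20, 49, None, 25, 48, None, None, None, 39, None, None, 41]
Compute height bottom-up (empty subtree = -1):
  height(25) = 1 + max(-1, -1) = 0
  height(20) = 1 + max(-1, 0) = 1
  height(41) = 1 + max(-1, -1) = 0
  height(39) = 1 + max(-1, 0) = 1
  height(48) = 1 + max(1, -1) = 2
  height(49) = 1 + max(2, -1) = 3
  height(36) = 1 + max(1, 3) = 4
  height(6) = 1 + max(-1, 4) = 5
Height = 5


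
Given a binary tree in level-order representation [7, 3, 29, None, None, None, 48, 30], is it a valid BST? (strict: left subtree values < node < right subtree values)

Level-order array: [7, 3, 29, None, None, None, 48, 30]
Validate using subtree bounds (lo, hi): at each node, require lo < value < hi,
then recurse left with hi=value and right with lo=value.
Preorder trace (stopping at first violation):
  at node 7 with bounds (-inf, +inf): OK
  at node 3 with bounds (-inf, 7): OK
  at node 29 with bounds (7, +inf): OK
  at node 48 with bounds (29, +inf): OK
  at node 30 with bounds (29, 48): OK
No violation found at any node.
Result: Valid BST


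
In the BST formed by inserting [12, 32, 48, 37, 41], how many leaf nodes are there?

Tree built from: [12, 32, 48, 37, 41]
Tree (level-order array): [12, None, 32, None, 48, 37, None, None, 41]
Rule: A leaf has 0 children.
Per-node child counts:
  node 12: 1 child(ren)
  node 32: 1 child(ren)
  node 48: 1 child(ren)
  node 37: 1 child(ren)
  node 41: 0 child(ren)
Matching nodes: [41]
Count of leaf nodes: 1


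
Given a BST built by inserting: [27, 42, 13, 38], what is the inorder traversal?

Tree insertion order: [27, 42, 13, 38]
Tree (level-order array): [27, 13, 42, None, None, 38]
Inorder traversal: [13, 27, 38, 42]


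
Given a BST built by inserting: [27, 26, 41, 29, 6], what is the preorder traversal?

Tree insertion order: [27, 26, 41, 29, 6]
Tree (level-order array): [27, 26, 41, 6, None, 29]
Preorder traversal: [27, 26, 6, 41, 29]


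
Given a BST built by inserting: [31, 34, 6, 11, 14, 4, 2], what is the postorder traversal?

Tree insertion order: [31, 34, 6, 11, 14, 4, 2]
Tree (level-order array): [31, 6, 34, 4, 11, None, None, 2, None, None, 14]
Postorder traversal: [2, 4, 14, 11, 6, 34, 31]


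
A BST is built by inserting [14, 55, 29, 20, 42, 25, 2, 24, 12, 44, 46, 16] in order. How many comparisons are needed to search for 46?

Search path for 46: 14 -> 55 -> 29 -> 42 -> 44 -> 46
Found: True
Comparisons: 6


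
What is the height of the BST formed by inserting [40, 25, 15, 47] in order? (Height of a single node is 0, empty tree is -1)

Insertion order: [40, 25, 15, 47]
Tree (level-order array): [40, 25, 47, 15]
Compute height bottom-up (empty subtree = -1):
  height(15) = 1 + max(-1, -1) = 0
  height(25) = 1 + max(0, -1) = 1
  height(47) = 1 + max(-1, -1) = 0
  height(40) = 1 + max(1, 0) = 2
Height = 2


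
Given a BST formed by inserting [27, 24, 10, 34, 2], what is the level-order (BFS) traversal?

Tree insertion order: [27, 24, 10, 34, 2]
Tree (level-order array): [27, 24, 34, 10, None, None, None, 2]
BFS from the root, enqueuing left then right child of each popped node:
  queue [27] -> pop 27, enqueue [24, 34], visited so far: [27]
  queue [24, 34] -> pop 24, enqueue [10], visited so far: [27, 24]
  queue [34, 10] -> pop 34, enqueue [none], visited so far: [27, 24, 34]
  queue [10] -> pop 10, enqueue [2], visited so far: [27, 24, 34, 10]
  queue [2] -> pop 2, enqueue [none], visited so far: [27, 24, 34, 10, 2]
Result: [27, 24, 34, 10, 2]


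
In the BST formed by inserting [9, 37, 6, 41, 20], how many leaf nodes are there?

Tree built from: [9, 37, 6, 41, 20]
Tree (level-order array): [9, 6, 37, None, None, 20, 41]
Rule: A leaf has 0 children.
Per-node child counts:
  node 9: 2 child(ren)
  node 6: 0 child(ren)
  node 37: 2 child(ren)
  node 20: 0 child(ren)
  node 41: 0 child(ren)
Matching nodes: [6, 20, 41]
Count of leaf nodes: 3


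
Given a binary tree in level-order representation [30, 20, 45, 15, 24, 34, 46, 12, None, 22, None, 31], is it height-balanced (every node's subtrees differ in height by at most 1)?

Tree (level-order array): [30, 20, 45, 15, 24, 34, 46, 12, None, 22, None, 31]
Definition: a tree is height-balanced if, at every node, |h(left) - h(right)| <= 1 (empty subtree has height -1).
Bottom-up per-node check:
  node 12: h_left=-1, h_right=-1, diff=0 [OK], height=0
  node 15: h_left=0, h_right=-1, diff=1 [OK], height=1
  node 22: h_left=-1, h_right=-1, diff=0 [OK], height=0
  node 24: h_left=0, h_right=-1, diff=1 [OK], height=1
  node 20: h_left=1, h_right=1, diff=0 [OK], height=2
  node 31: h_left=-1, h_right=-1, diff=0 [OK], height=0
  node 34: h_left=0, h_right=-1, diff=1 [OK], height=1
  node 46: h_left=-1, h_right=-1, diff=0 [OK], height=0
  node 45: h_left=1, h_right=0, diff=1 [OK], height=2
  node 30: h_left=2, h_right=2, diff=0 [OK], height=3
All nodes satisfy the balance condition.
Result: Balanced


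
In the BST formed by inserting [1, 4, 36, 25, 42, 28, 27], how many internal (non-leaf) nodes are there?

Tree built from: [1, 4, 36, 25, 42, 28, 27]
Tree (level-order array): [1, None, 4, None, 36, 25, 42, None, 28, None, None, 27]
Rule: An internal node has at least one child.
Per-node child counts:
  node 1: 1 child(ren)
  node 4: 1 child(ren)
  node 36: 2 child(ren)
  node 25: 1 child(ren)
  node 28: 1 child(ren)
  node 27: 0 child(ren)
  node 42: 0 child(ren)
Matching nodes: [1, 4, 36, 25, 28]
Count of internal (non-leaf) nodes: 5


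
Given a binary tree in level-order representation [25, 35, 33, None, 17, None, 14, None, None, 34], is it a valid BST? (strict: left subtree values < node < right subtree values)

Level-order array: [25, 35, 33, None, 17, None, 14, None, None, 34]
Validate using subtree bounds (lo, hi): at each node, require lo < value < hi,
then recurse left with hi=value and right with lo=value.
Preorder trace (stopping at first violation):
  at node 25 with bounds (-inf, +inf): OK
  at node 35 with bounds (-inf, 25): VIOLATION
Node 35 violates its bound: not (-inf < 35 < 25).
Result: Not a valid BST


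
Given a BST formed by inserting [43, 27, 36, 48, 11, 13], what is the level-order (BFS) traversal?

Tree insertion order: [43, 27, 36, 48, 11, 13]
Tree (level-order array): [43, 27, 48, 11, 36, None, None, None, 13]
BFS from the root, enqueuing left then right child of each popped node:
  queue [43] -> pop 43, enqueue [27, 48], visited so far: [43]
  queue [27, 48] -> pop 27, enqueue [11, 36], visited so far: [43, 27]
  queue [48, 11, 36] -> pop 48, enqueue [none], visited so far: [43, 27, 48]
  queue [11, 36] -> pop 11, enqueue [13], visited so far: [43, 27, 48, 11]
  queue [36, 13] -> pop 36, enqueue [none], visited so far: [43, 27, 48, 11, 36]
  queue [13] -> pop 13, enqueue [none], visited so far: [43, 27, 48, 11, 36, 13]
Result: [43, 27, 48, 11, 36, 13]


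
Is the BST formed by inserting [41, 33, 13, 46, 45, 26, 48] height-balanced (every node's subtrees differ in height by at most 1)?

Tree (level-order array): [41, 33, 46, 13, None, 45, 48, None, 26]
Definition: a tree is height-balanced if, at every node, |h(left) - h(right)| <= 1 (empty subtree has height -1).
Bottom-up per-node check:
  node 26: h_left=-1, h_right=-1, diff=0 [OK], height=0
  node 13: h_left=-1, h_right=0, diff=1 [OK], height=1
  node 33: h_left=1, h_right=-1, diff=2 [FAIL (|1--1|=2 > 1)], height=2
  node 45: h_left=-1, h_right=-1, diff=0 [OK], height=0
  node 48: h_left=-1, h_right=-1, diff=0 [OK], height=0
  node 46: h_left=0, h_right=0, diff=0 [OK], height=1
  node 41: h_left=2, h_right=1, diff=1 [OK], height=3
Node 33 violates the condition: |1 - -1| = 2 > 1.
Result: Not balanced


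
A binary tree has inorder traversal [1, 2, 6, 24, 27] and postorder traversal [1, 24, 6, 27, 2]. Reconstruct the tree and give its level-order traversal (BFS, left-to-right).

Inorder:   [1, 2, 6, 24, 27]
Postorder: [1, 24, 6, 27, 2]
Algorithm: postorder visits root last, so walk postorder right-to-left;
each value is the root of the current inorder slice — split it at that
value, recurse on the right subtree first, then the left.
Recursive splits:
  root=2; inorder splits into left=[1], right=[6, 24, 27]
  root=27; inorder splits into left=[6, 24], right=[]
  root=6; inorder splits into left=[], right=[24]
  root=24; inorder splits into left=[], right=[]
  root=1; inorder splits into left=[], right=[]
Reconstructed level-order: [2, 1, 27, 6, 24]


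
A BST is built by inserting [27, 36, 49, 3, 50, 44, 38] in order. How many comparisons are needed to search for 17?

Search path for 17: 27 -> 3
Found: False
Comparisons: 2


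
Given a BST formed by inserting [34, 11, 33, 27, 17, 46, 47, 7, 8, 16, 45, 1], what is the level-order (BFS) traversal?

Tree insertion order: [34, 11, 33, 27, 17, 46, 47, 7, 8, 16, 45, 1]
Tree (level-order array): [34, 11, 46, 7, 33, 45, 47, 1, 8, 27, None, None, None, None, None, None, None, None, None, 17, None, 16]
BFS from the root, enqueuing left then right child of each popped node:
  queue [34] -> pop 34, enqueue [11, 46], visited so far: [34]
  queue [11, 46] -> pop 11, enqueue [7, 33], visited so far: [34, 11]
  queue [46, 7, 33] -> pop 46, enqueue [45, 47], visited so far: [34, 11, 46]
  queue [7, 33, 45, 47] -> pop 7, enqueue [1, 8], visited so far: [34, 11, 46, 7]
  queue [33, 45, 47, 1, 8] -> pop 33, enqueue [27], visited so far: [34, 11, 46, 7, 33]
  queue [45, 47, 1, 8, 27] -> pop 45, enqueue [none], visited so far: [34, 11, 46, 7, 33, 45]
  queue [47, 1, 8, 27] -> pop 47, enqueue [none], visited so far: [34, 11, 46, 7, 33, 45, 47]
  queue [1, 8, 27] -> pop 1, enqueue [none], visited so far: [34, 11, 46, 7, 33, 45, 47, 1]
  queue [8, 27] -> pop 8, enqueue [none], visited so far: [34, 11, 46, 7, 33, 45, 47, 1, 8]
  queue [27] -> pop 27, enqueue [17], visited so far: [34, 11, 46, 7, 33, 45, 47, 1, 8, 27]
  queue [17] -> pop 17, enqueue [16], visited so far: [34, 11, 46, 7, 33, 45, 47, 1, 8, 27, 17]
  queue [16] -> pop 16, enqueue [none], visited so far: [34, 11, 46, 7, 33, 45, 47, 1, 8, 27, 17, 16]
Result: [34, 11, 46, 7, 33, 45, 47, 1, 8, 27, 17, 16]


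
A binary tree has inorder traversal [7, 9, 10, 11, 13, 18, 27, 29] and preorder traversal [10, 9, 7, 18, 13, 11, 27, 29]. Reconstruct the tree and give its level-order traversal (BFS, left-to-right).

Inorder:  [7, 9, 10, 11, 13, 18, 27, 29]
Preorder: [10, 9, 7, 18, 13, 11, 27, 29]
Algorithm: preorder visits root first, so consume preorder in order;
for each root, split the current inorder slice at that value into
left-subtree inorder and right-subtree inorder, then recurse.
Recursive splits:
  root=10; inorder splits into left=[7, 9], right=[11, 13, 18, 27, 29]
  root=9; inorder splits into left=[7], right=[]
  root=7; inorder splits into left=[], right=[]
  root=18; inorder splits into left=[11, 13], right=[27, 29]
  root=13; inorder splits into left=[11], right=[]
  root=11; inorder splits into left=[], right=[]
  root=27; inorder splits into left=[], right=[29]
  root=29; inorder splits into left=[], right=[]
Reconstructed level-order: [10, 9, 18, 7, 13, 27, 11, 29]


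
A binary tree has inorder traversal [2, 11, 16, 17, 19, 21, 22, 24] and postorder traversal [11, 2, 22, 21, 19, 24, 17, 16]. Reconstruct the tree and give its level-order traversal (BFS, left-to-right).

Inorder:   [2, 11, 16, 17, 19, 21, 22, 24]
Postorder: [11, 2, 22, 21, 19, 24, 17, 16]
Algorithm: postorder visits root last, so walk postorder right-to-left;
each value is the root of the current inorder slice — split it at that
value, recurse on the right subtree first, then the left.
Recursive splits:
  root=16; inorder splits into left=[2, 11], right=[17, 19, 21, 22, 24]
  root=17; inorder splits into left=[], right=[19, 21, 22, 24]
  root=24; inorder splits into left=[19, 21, 22], right=[]
  root=19; inorder splits into left=[], right=[21, 22]
  root=21; inorder splits into left=[], right=[22]
  root=22; inorder splits into left=[], right=[]
  root=2; inorder splits into left=[], right=[11]
  root=11; inorder splits into left=[], right=[]
Reconstructed level-order: [16, 2, 17, 11, 24, 19, 21, 22]


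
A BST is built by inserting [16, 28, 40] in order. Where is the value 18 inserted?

Starting tree (level order): [16, None, 28, None, 40]
Insertion path: 16 -> 28
Result: insert 18 as left child of 28
Final tree (level order): [16, None, 28, 18, 40]


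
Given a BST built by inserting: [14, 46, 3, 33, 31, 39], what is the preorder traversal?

Tree insertion order: [14, 46, 3, 33, 31, 39]
Tree (level-order array): [14, 3, 46, None, None, 33, None, 31, 39]
Preorder traversal: [14, 3, 46, 33, 31, 39]


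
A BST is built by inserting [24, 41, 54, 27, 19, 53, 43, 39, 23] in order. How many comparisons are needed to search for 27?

Search path for 27: 24 -> 41 -> 27
Found: True
Comparisons: 3


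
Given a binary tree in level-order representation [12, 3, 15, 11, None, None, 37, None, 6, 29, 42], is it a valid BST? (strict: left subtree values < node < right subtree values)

Level-order array: [12, 3, 15, 11, None, None, 37, None, 6, 29, 42]
Validate using subtree bounds (lo, hi): at each node, require lo < value < hi,
then recurse left with hi=value and right with lo=value.
Preorder trace (stopping at first violation):
  at node 12 with bounds (-inf, +inf): OK
  at node 3 with bounds (-inf, 12): OK
  at node 11 with bounds (-inf, 3): VIOLATION
Node 11 violates its bound: not (-inf < 11 < 3).
Result: Not a valid BST


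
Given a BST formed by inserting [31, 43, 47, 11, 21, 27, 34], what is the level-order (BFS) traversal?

Tree insertion order: [31, 43, 47, 11, 21, 27, 34]
Tree (level-order array): [31, 11, 43, None, 21, 34, 47, None, 27]
BFS from the root, enqueuing left then right child of each popped node:
  queue [31] -> pop 31, enqueue [11, 43], visited so far: [31]
  queue [11, 43] -> pop 11, enqueue [21], visited so far: [31, 11]
  queue [43, 21] -> pop 43, enqueue [34, 47], visited so far: [31, 11, 43]
  queue [21, 34, 47] -> pop 21, enqueue [27], visited so far: [31, 11, 43, 21]
  queue [34, 47, 27] -> pop 34, enqueue [none], visited so far: [31, 11, 43, 21, 34]
  queue [47, 27] -> pop 47, enqueue [none], visited so far: [31, 11, 43, 21, 34, 47]
  queue [27] -> pop 27, enqueue [none], visited so far: [31, 11, 43, 21, 34, 47, 27]
Result: [31, 11, 43, 21, 34, 47, 27]


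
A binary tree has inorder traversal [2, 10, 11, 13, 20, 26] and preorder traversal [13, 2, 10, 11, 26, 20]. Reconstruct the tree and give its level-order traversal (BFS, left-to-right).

Inorder:  [2, 10, 11, 13, 20, 26]
Preorder: [13, 2, 10, 11, 26, 20]
Algorithm: preorder visits root first, so consume preorder in order;
for each root, split the current inorder slice at that value into
left-subtree inorder and right-subtree inorder, then recurse.
Recursive splits:
  root=13; inorder splits into left=[2, 10, 11], right=[20, 26]
  root=2; inorder splits into left=[], right=[10, 11]
  root=10; inorder splits into left=[], right=[11]
  root=11; inorder splits into left=[], right=[]
  root=26; inorder splits into left=[20], right=[]
  root=20; inorder splits into left=[], right=[]
Reconstructed level-order: [13, 2, 26, 10, 20, 11]


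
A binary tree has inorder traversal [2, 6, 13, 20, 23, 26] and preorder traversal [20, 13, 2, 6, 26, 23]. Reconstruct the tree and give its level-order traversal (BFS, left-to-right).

Inorder:  [2, 6, 13, 20, 23, 26]
Preorder: [20, 13, 2, 6, 26, 23]
Algorithm: preorder visits root first, so consume preorder in order;
for each root, split the current inorder slice at that value into
left-subtree inorder and right-subtree inorder, then recurse.
Recursive splits:
  root=20; inorder splits into left=[2, 6, 13], right=[23, 26]
  root=13; inorder splits into left=[2, 6], right=[]
  root=2; inorder splits into left=[], right=[6]
  root=6; inorder splits into left=[], right=[]
  root=26; inorder splits into left=[23], right=[]
  root=23; inorder splits into left=[], right=[]
Reconstructed level-order: [20, 13, 26, 2, 23, 6]


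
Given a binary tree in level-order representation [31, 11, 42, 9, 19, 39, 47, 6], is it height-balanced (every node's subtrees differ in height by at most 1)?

Tree (level-order array): [31, 11, 42, 9, 19, 39, 47, 6]
Definition: a tree is height-balanced if, at every node, |h(left) - h(right)| <= 1 (empty subtree has height -1).
Bottom-up per-node check:
  node 6: h_left=-1, h_right=-1, diff=0 [OK], height=0
  node 9: h_left=0, h_right=-1, diff=1 [OK], height=1
  node 19: h_left=-1, h_right=-1, diff=0 [OK], height=0
  node 11: h_left=1, h_right=0, diff=1 [OK], height=2
  node 39: h_left=-1, h_right=-1, diff=0 [OK], height=0
  node 47: h_left=-1, h_right=-1, diff=0 [OK], height=0
  node 42: h_left=0, h_right=0, diff=0 [OK], height=1
  node 31: h_left=2, h_right=1, diff=1 [OK], height=3
All nodes satisfy the balance condition.
Result: Balanced


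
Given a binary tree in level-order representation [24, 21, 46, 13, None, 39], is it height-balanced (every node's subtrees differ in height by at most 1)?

Tree (level-order array): [24, 21, 46, 13, None, 39]
Definition: a tree is height-balanced if, at every node, |h(left) - h(right)| <= 1 (empty subtree has height -1).
Bottom-up per-node check:
  node 13: h_left=-1, h_right=-1, diff=0 [OK], height=0
  node 21: h_left=0, h_right=-1, diff=1 [OK], height=1
  node 39: h_left=-1, h_right=-1, diff=0 [OK], height=0
  node 46: h_left=0, h_right=-1, diff=1 [OK], height=1
  node 24: h_left=1, h_right=1, diff=0 [OK], height=2
All nodes satisfy the balance condition.
Result: Balanced


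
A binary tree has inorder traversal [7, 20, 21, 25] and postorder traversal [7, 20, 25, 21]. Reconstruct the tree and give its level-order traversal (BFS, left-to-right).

Inorder:   [7, 20, 21, 25]
Postorder: [7, 20, 25, 21]
Algorithm: postorder visits root last, so walk postorder right-to-left;
each value is the root of the current inorder slice — split it at that
value, recurse on the right subtree first, then the left.
Recursive splits:
  root=21; inorder splits into left=[7, 20], right=[25]
  root=25; inorder splits into left=[], right=[]
  root=20; inorder splits into left=[7], right=[]
  root=7; inorder splits into left=[], right=[]
Reconstructed level-order: [21, 20, 25, 7]


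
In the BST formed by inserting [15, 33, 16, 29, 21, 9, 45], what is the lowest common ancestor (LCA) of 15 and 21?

Tree insertion order: [15, 33, 16, 29, 21, 9, 45]
Tree (level-order array): [15, 9, 33, None, None, 16, 45, None, 29, None, None, 21]
In a BST, the LCA of p=15, q=21 is the first node v on the
root-to-leaf path with p <= v <= q (go left if both < v, right if both > v).
Walk from root:
  at 15: 15 <= 15 <= 21, this is the LCA
LCA = 15


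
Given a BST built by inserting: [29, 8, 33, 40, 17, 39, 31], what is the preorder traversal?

Tree insertion order: [29, 8, 33, 40, 17, 39, 31]
Tree (level-order array): [29, 8, 33, None, 17, 31, 40, None, None, None, None, 39]
Preorder traversal: [29, 8, 17, 33, 31, 40, 39]


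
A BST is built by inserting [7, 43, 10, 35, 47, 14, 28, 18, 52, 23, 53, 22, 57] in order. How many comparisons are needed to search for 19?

Search path for 19: 7 -> 43 -> 10 -> 35 -> 14 -> 28 -> 18 -> 23 -> 22
Found: False
Comparisons: 9


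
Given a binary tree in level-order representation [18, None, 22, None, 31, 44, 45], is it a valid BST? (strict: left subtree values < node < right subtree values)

Level-order array: [18, None, 22, None, 31, 44, 45]
Validate using subtree bounds (lo, hi): at each node, require lo < value < hi,
then recurse left with hi=value and right with lo=value.
Preorder trace (stopping at first violation):
  at node 18 with bounds (-inf, +inf): OK
  at node 22 with bounds (18, +inf): OK
  at node 31 with bounds (22, +inf): OK
  at node 44 with bounds (22, 31): VIOLATION
Node 44 violates its bound: not (22 < 44 < 31).
Result: Not a valid BST


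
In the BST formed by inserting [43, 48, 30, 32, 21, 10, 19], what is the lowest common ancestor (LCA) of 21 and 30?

Tree insertion order: [43, 48, 30, 32, 21, 10, 19]
Tree (level-order array): [43, 30, 48, 21, 32, None, None, 10, None, None, None, None, 19]
In a BST, the LCA of p=21, q=30 is the first node v on the
root-to-leaf path with p <= v <= q (go left if both < v, right if both > v).
Walk from root:
  at 43: both 21 and 30 < 43, go left
  at 30: 21 <= 30 <= 30, this is the LCA
LCA = 30


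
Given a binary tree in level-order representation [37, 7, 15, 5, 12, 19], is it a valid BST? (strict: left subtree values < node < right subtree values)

Level-order array: [37, 7, 15, 5, 12, 19]
Validate using subtree bounds (lo, hi): at each node, require lo < value < hi,
then recurse left with hi=value and right with lo=value.
Preorder trace (stopping at first violation):
  at node 37 with bounds (-inf, +inf): OK
  at node 7 with bounds (-inf, 37): OK
  at node 5 with bounds (-inf, 7): OK
  at node 12 with bounds (7, 37): OK
  at node 15 with bounds (37, +inf): VIOLATION
Node 15 violates its bound: not (37 < 15 < +inf).
Result: Not a valid BST


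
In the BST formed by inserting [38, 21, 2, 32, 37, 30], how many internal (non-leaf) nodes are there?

Tree built from: [38, 21, 2, 32, 37, 30]
Tree (level-order array): [38, 21, None, 2, 32, None, None, 30, 37]
Rule: An internal node has at least one child.
Per-node child counts:
  node 38: 1 child(ren)
  node 21: 2 child(ren)
  node 2: 0 child(ren)
  node 32: 2 child(ren)
  node 30: 0 child(ren)
  node 37: 0 child(ren)
Matching nodes: [38, 21, 32]
Count of internal (non-leaf) nodes: 3


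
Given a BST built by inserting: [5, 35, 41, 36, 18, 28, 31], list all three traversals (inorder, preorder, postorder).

Tree insertion order: [5, 35, 41, 36, 18, 28, 31]
Tree (level-order array): [5, None, 35, 18, 41, None, 28, 36, None, None, 31]
Inorder (L, root, R): [5, 18, 28, 31, 35, 36, 41]
Preorder (root, L, R): [5, 35, 18, 28, 31, 41, 36]
Postorder (L, R, root): [31, 28, 18, 36, 41, 35, 5]


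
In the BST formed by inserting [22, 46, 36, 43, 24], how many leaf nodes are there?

Tree built from: [22, 46, 36, 43, 24]
Tree (level-order array): [22, None, 46, 36, None, 24, 43]
Rule: A leaf has 0 children.
Per-node child counts:
  node 22: 1 child(ren)
  node 46: 1 child(ren)
  node 36: 2 child(ren)
  node 24: 0 child(ren)
  node 43: 0 child(ren)
Matching nodes: [24, 43]
Count of leaf nodes: 2


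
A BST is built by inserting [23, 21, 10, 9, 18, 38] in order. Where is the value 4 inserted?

Starting tree (level order): [23, 21, 38, 10, None, None, None, 9, 18]
Insertion path: 23 -> 21 -> 10 -> 9
Result: insert 4 as left child of 9
Final tree (level order): [23, 21, 38, 10, None, None, None, 9, 18, 4]
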